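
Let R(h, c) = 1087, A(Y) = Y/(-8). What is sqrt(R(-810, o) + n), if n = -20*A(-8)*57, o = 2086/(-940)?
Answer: I*sqrt(53) ≈ 7.2801*I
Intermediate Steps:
o = -1043/470 (o = 2086*(-1/940) = -1043/470 ≈ -2.2192)
A(Y) = -Y/8 (A(Y) = Y*(-1/8) = -Y/8)
n = -1140 (n = -(-5)*(-8)/2*57 = -20*1*57 = -20*57 = -1140)
sqrt(R(-810, o) + n) = sqrt(1087 - 1140) = sqrt(-53) = I*sqrt(53)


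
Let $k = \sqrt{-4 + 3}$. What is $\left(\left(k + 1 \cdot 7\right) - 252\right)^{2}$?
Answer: $\left(245 - i\right)^{2} \approx 60024.0 - 490.0 i$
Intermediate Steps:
$k = i$ ($k = \sqrt{-1} = i \approx 1.0 i$)
$\left(\left(k + 1 \cdot 7\right) - 252\right)^{2} = \left(\left(i + 1 \cdot 7\right) - 252\right)^{2} = \left(\left(i + 7\right) - 252\right)^{2} = \left(\left(7 + i\right) - 252\right)^{2} = \left(-245 + i\right)^{2}$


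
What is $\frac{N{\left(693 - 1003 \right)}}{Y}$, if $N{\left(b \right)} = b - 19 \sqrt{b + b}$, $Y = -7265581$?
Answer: $\frac{310}{7265581} + \frac{2 i \sqrt{155}}{382399} \approx 4.2667 \cdot 10^{-5} + 6.5115 \cdot 10^{-5} i$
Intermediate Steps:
$N{\left(b \right)} = b - 19 \sqrt{2} \sqrt{b}$ ($N{\left(b \right)} = b - 19 \sqrt{2 b} = b - 19 \sqrt{2} \sqrt{b}$)
$\frac{N{\left(693 - 1003 \right)}}{Y} = \frac{\left(693 - 1003\right) - 19 \sqrt{2} \sqrt{693 - 1003}}{-7265581} = \left(\left(693 - 1003\right) - 19 \sqrt{2} \sqrt{693 - 1003}\right) \left(- \frac{1}{7265581}\right) = \left(-310 - 19 \sqrt{2} \sqrt{-310}\right) \left(- \frac{1}{7265581}\right) = \left(-310 - 19 \sqrt{2} i \sqrt{310}\right) \left(- \frac{1}{7265581}\right) = \left(-310 - 38 i \sqrt{155}\right) \left(- \frac{1}{7265581}\right) = \frac{310}{7265581} + \frac{2 i \sqrt{155}}{382399}$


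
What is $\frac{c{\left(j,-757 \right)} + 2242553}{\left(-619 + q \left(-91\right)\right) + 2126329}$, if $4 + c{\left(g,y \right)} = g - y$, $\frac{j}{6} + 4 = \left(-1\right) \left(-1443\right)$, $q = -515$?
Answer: $\frac{450388}{434515} \approx 1.0365$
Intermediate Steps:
$j = 8634$ ($j = -24 + 6 \left(\left(-1\right) \left(-1443\right)\right) = -24 + 6 \cdot 1443 = -24 + 8658 = 8634$)
$c{\left(g,y \right)} = -4 + g - y$ ($c{\left(g,y \right)} = -4 + \left(g - y\right) = -4 + g - y$)
$\frac{c{\left(j,-757 \right)} + 2242553}{\left(-619 + q \left(-91\right)\right) + 2126329} = \frac{\left(-4 + 8634 - -757\right) + 2242553}{\left(-619 - -46865\right) + 2126329} = \frac{\left(-4 + 8634 + 757\right) + 2242553}{\left(-619 + 46865\right) + 2126329} = \frac{9387 + 2242553}{46246 + 2126329} = \frac{2251940}{2172575} = 2251940 \cdot \frac{1}{2172575} = \frac{450388}{434515}$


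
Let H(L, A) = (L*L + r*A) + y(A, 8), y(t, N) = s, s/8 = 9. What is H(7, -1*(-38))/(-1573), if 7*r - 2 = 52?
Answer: -223/847 ≈ -0.26328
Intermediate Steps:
s = 72 (s = 8*9 = 72)
y(t, N) = 72
r = 54/7 (r = 2/7 + (1/7)*52 = 2/7 + 52/7 = 54/7 ≈ 7.7143)
H(L, A) = 72 + L**2 + 54*A/7 (H(L, A) = (L*L + 54*A/7) + 72 = (L**2 + 54*A/7) + 72 = 72 + L**2 + 54*A/7)
H(7, -1*(-38))/(-1573) = (72 + 7**2 + 54*(-1*(-38))/7)/(-1573) = (72 + 49 + (54/7)*38)*(-1/1573) = (72 + 49 + 2052/7)*(-1/1573) = (2899/7)*(-1/1573) = -223/847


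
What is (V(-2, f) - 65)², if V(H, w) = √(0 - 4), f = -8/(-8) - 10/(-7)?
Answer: 4221 - 260*I ≈ 4221.0 - 260.0*I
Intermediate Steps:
f = 17/7 (f = -8*(-⅛) - 10*(-⅐) = 1 + 10/7 = 17/7 ≈ 2.4286)
V(H, w) = 2*I (V(H, w) = √(-4) = 2*I)
(V(-2, f) - 65)² = (2*I - 65)² = (-65 + 2*I)²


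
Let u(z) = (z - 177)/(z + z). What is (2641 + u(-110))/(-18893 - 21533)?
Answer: -581307/8893720 ≈ -0.065361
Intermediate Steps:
u(z) = (-177 + z)/(2*z) (u(z) = (-177 + z)/((2*z)) = (-177 + z)*(1/(2*z)) = (-177 + z)/(2*z))
(2641 + u(-110))/(-18893 - 21533) = (2641 + (½)*(-177 - 110)/(-110))/(-18893 - 21533) = (2641 + (½)*(-1/110)*(-287))/(-40426) = (2641 + 287/220)*(-1/40426) = (581307/220)*(-1/40426) = -581307/8893720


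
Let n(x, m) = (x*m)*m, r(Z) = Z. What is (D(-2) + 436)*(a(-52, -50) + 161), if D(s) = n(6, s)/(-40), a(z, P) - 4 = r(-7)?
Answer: 343966/5 ≈ 68793.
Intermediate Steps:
n(x, m) = x*m² (n(x, m) = (m*x)*m = x*m²)
a(z, P) = -3 (a(z, P) = 4 - 7 = -3)
D(s) = -3*s²/20 (D(s) = (6*s²)/(-40) = (6*s²)*(-1/40) = -3*s²/20)
(D(-2) + 436)*(a(-52, -50) + 161) = (-3/20*(-2)² + 436)*(-3 + 161) = (-3/20*4 + 436)*158 = (-⅗ + 436)*158 = (2177/5)*158 = 343966/5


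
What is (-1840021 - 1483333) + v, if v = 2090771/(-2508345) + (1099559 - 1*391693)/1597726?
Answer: -6659417327149081678/2003824011735 ≈ -3.3234e+6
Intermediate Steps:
v = -782453522488/2003824011735 (v = 2090771*(-1/2508345) + (1099559 - 391693)*(1/1597726) = -2090771/2508345 + 707866*(1/1597726) = -2090771/2508345 + 353933/798863 = -782453522488/2003824011735 ≈ -0.39048)
(-1840021 - 1483333) + v = (-1840021 - 1483333) - 782453522488/2003824011735 = -3323354 - 782453522488/2003824011735 = -6659417327149081678/2003824011735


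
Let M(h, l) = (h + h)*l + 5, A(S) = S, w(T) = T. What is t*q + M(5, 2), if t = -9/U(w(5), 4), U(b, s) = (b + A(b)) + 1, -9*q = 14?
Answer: 289/11 ≈ 26.273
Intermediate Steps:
M(h, l) = 5 + 2*h*l (M(h, l) = (2*h)*l + 5 = 2*h*l + 5 = 5 + 2*h*l)
q = -14/9 (q = -1/9*14 = -14/9 ≈ -1.5556)
U(b, s) = 1 + 2*b (U(b, s) = (b + b) + 1 = 2*b + 1 = 1 + 2*b)
t = -9/11 (t = -9/(1 + 2*5) = -9/(1 + 10) = -9/11 ≈ -0.81818)
t*q + M(5, 2) = -9/11*(-14/9) + (5 + 2*5*2) = 14/11 + (5 + 20) = 14/11 + 25 = 289/11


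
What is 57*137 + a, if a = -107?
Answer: 7702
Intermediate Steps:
57*137 + a = 57*137 - 107 = 7809 - 107 = 7702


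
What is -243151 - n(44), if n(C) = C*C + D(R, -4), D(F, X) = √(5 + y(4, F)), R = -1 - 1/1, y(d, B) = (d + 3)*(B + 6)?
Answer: -245087 - √33 ≈ -2.4509e+5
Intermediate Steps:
y(d, B) = (3 + d)*(6 + B)
R = -2 (R = -1 - 1*1 = -1 - 1 = -2)
D(F, X) = √(47 + 7*F) (D(F, X) = √(5 + (18 + 3*F + 6*4 + F*4)) = √(5 + (18 + 3*F + 24 + 4*F)) = √(5 + (42 + 7*F)) = √(47 + 7*F))
n(C) = √33 + C² (n(C) = C*C + √(47 + 7*(-2)) = C² + √(47 - 14) = C² + √33 = √33 + C²)
-243151 - n(44) = -243151 - (√33 + 44²) = -243151 - (√33 + 1936) = -243151 - (1936 + √33) = -243151 + (-1936 - √33) = -245087 - √33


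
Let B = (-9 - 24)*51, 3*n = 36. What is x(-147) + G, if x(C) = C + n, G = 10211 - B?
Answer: 11759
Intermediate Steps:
n = 12 (n = (⅓)*36 = 12)
B = -1683 (B = -33*51 = -1683)
G = 11894 (G = 10211 - 1*(-1683) = 10211 + 1683 = 11894)
x(C) = 12 + C (x(C) = C + 12 = 12 + C)
x(-147) + G = (12 - 147) + 11894 = -135 + 11894 = 11759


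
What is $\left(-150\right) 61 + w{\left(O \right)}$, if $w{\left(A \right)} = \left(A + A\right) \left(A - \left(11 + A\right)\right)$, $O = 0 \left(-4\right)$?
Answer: $-9150$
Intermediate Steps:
$O = 0$
$w{\left(A \right)} = - 22 A$ ($w{\left(A \right)} = 2 A \left(-11\right) = - 22 A$)
$\left(-150\right) 61 + w{\left(O \right)} = \left(-150\right) 61 - 0 = -9150 + 0 = -9150$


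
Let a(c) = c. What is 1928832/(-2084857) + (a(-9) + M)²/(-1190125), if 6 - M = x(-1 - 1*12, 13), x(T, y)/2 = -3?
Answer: -2295569947713/2481240437125 ≈ -0.92517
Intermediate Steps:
x(T, y) = -6 (x(T, y) = 2*(-3) = -6)
M = 12 (M = 6 - 1*(-6) = 6 + 6 = 12)
1928832/(-2084857) + (a(-9) + M)²/(-1190125) = 1928832/(-2084857) + (-9 + 12)²/(-1190125) = 1928832*(-1/2084857) + 3²*(-1/1190125) = -1928832/2084857 + 9*(-1/1190125) = -1928832/2084857 - 9/1190125 = -2295569947713/2481240437125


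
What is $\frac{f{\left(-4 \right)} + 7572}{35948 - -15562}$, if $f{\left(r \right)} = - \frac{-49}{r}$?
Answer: $\frac{30239}{206040} \approx 0.14676$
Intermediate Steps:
$f{\left(r \right)} = \frac{49}{r}$
$\frac{f{\left(-4 \right)} + 7572}{35948 - -15562} = \frac{\frac{49}{-4} + 7572}{35948 - -15562} = \frac{49 \left(- \frac{1}{4}\right) + 7572}{35948 + \left(-1509 + 17071\right)} = \frac{- \frac{49}{4} + 7572}{35948 + 15562} = \frac{30239}{4 \cdot 51510} = \frac{30239}{4} \cdot \frac{1}{51510} = \frac{30239}{206040}$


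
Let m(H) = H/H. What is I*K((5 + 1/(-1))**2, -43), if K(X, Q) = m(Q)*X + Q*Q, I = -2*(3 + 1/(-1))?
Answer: -7460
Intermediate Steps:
m(H) = 1
I = -4 (I = -2*(3 - 1) = -2*2 = -4)
K(X, Q) = X + Q**2 (K(X, Q) = 1*X + Q*Q = X + Q**2)
I*K((5 + 1/(-1))**2, -43) = -4*((5 + 1/(-1))**2 + (-43)**2) = -4*((5 - 1)**2 + 1849) = -4*(4**2 + 1849) = -4*(16 + 1849) = -4*1865 = -7460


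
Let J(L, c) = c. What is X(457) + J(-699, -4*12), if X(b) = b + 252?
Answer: 661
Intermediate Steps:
X(b) = 252 + b
X(457) + J(-699, -4*12) = (252 + 457) - 4*12 = 709 - 48 = 661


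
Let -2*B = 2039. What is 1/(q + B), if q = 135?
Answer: -2/1769 ≈ -0.0011306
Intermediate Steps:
B = -2039/2 (B = -1/2*2039 = -2039/2 ≈ -1019.5)
1/(q + B) = 1/(135 - 2039/2) = 1/(-1769/2) = -2/1769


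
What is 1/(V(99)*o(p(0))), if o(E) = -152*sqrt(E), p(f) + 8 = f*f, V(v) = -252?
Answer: -I*sqrt(2)/153216 ≈ -9.2302e-6*I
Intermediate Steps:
p(f) = -8 + f**2 (p(f) = -8 + f*f = -8 + f**2)
1/(V(99)*o(p(0))) = 1/((-252)*((-152*sqrt(-8 + 0**2)))) = -(-1/(152*sqrt(-8 + 0)))/252 = -I*sqrt(2)/608/252 = -I*sqrt(2)/153216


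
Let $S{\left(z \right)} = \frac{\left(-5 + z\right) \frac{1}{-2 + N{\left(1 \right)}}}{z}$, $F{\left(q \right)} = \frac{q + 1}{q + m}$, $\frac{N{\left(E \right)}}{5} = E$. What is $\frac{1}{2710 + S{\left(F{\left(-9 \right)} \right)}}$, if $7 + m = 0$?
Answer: $\frac{1}{2707} \approx 0.00036941$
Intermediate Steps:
$m = -7$ ($m = -7 + 0 = -7$)
$N{\left(E \right)} = 5 E$
$F{\left(q \right)} = \frac{1 + q}{-7 + q}$ ($F{\left(q \right)} = \frac{q + 1}{q - 7} = \frac{1 + q}{-7 + q}$)
$S{\left(z \right)} = \frac{- \frac{5}{3} + \frac{z}{3}}{z}$ ($S{\left(z \right)} = \frac{\left(-5 + z\right) \frac{1}{-2 + 5 \cdot 1}}{z} = \frac{\left(-5 + z\right) \frac{1}{-2 + 5}}{z} = \frac{\left(-5 + z\right) \frac{1}{3}}{z} = \frac{- \frac{5}{3} + \frac{z}{3}}{z}$)
$\frac{1}{2710 + S{\left(F{\left(-9 \right)} \right)}} = \frac{1}{2710 + \frac{-5 + \frac{1 - 9}{-7 - 9}}{3 \frac{1 - 9}{-7 - 9}}} = \frac{1}{2710 + \frac{-5 + \frac{1}{-16} \left(-8\right)}{3 \frac{1}{-16} \left(-8\right)}} = \frac{1}{2710 + \frac{-5 - - \frac{1}{2}}{3 \left(\left(- \frac{1}{16}\right) \left(-8\right)\right)}} = \frac{1}{2710 + \frac{\frac{1}{\frac{1}{2}} \left(-5 + \frac{1}{2}\right)}{3}} = \frac{1}{2710 + \frac{1}{3} \cdot 2 \left(- \frac{9}{2}\right)} = \frac{1}{2710 - 3} = \frac{1}{2707}$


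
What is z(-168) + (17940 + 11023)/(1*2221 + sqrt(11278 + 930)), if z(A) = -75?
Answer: -304720652/4920633 - 115852*sqrt(763)/4920633 ≈ -62.577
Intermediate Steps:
z(-168) + (17940 + 11023)/(1*2221 + sqrt(11278 + 930)) = -75 + (17940 + 11023)/(1*2221 + sqrt(11278 + 930)) = -75 + 28963/(2221 + sqrt(12208)) = -75 + 28963/(2221 + 4*sqrt(763))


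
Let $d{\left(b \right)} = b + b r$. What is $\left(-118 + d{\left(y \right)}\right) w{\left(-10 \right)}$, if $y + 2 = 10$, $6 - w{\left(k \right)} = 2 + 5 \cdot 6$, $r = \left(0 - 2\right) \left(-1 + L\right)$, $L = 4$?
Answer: $4108$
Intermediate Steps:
$r = -6$ ($r = \left(0 - 2\right) \left(-1 + 4\right) = \left(-2\right) 3 = -6$)
$w{\left(k \right)} = -26$ ($w{\left(k \right)} = 6 - \left(2 + 5 \cdot 6\right) = 6 - \left(2 + 30\right) = 6 - 32 = -26$)
$y = 8$ ($y = -2 + 10 = 8$)
$d{\left(b \right)} = - 5 b$ ($d{\left(b \right)} = b + b \left(-6\right) = b - 6 b = - 5 b$)
$\left(-118 + d{\left(y \right)}\right) w{\left(-10 \right)} = \left(-118 - 40\right) \left(-26\right) = \left(-158\right) \left(-26\right) = 4108$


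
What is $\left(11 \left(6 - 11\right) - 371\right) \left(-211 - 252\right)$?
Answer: $197238$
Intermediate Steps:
$\left(11 \left(6 - 11\right) - 371\right) \left(-211 - 252\right) = \left(11 \left(-5\right) - 371\right) \left(-211 - 252\right) = \left(-55 - 371\right) \left(-463\right) = \left(-426\right) \left(-463\right) = 197238$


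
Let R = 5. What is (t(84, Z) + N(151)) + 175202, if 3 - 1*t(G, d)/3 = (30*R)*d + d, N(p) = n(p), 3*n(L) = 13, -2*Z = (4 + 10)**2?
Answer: 658828/3 ≈ 2.1961e+5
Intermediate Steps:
Z = -98 (Z = -(4 + 10)**2/2 = -1/2*14**2 = -1/2*196 = -98)
n(L) = 13/3 (n(L) = (1/3)*13 = 13/3)
N(p) = 13/3
t(G, d) = 9 - 453*d (t(G, d) = 9 - 3*((30*5)*d + d) = 9 - 3*(150*d + d) = 9 - 453*d)
(t(84, Z) + N(151)) + 175202 = ((9 - 453*(-98)) + 13/3) + 175202 = ((9 + 44394) + 13/3) + 175202 = (44403 + 13/3) + 175202 = 133222/3 + 175202 = 658828/3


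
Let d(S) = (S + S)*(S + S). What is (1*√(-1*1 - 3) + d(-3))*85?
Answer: 3060 + 170*I ≈ 3060.0 + 170.0*I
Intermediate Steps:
d(S) = 4*S² (d(S) = (2*S)*(2*S) = 4*S²)
(1*√(-1*1 - 3) + d(-3))*85 = (1*√(-1*1 - 3) + 4*(-3)²)*85 = (1*√(-1 - 3) + 4*9)*85 = (1*√(-4) + 36)*85 = (1*(2*I) + 36)*85 = (2*I + 36)*85 = (36 + 2*I)*85 = 3060 + 170*I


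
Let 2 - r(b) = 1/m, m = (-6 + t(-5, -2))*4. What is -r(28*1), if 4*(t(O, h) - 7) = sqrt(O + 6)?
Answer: -9/5 ≈ -1.8000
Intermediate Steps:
t(O, h) = 7 + sqrt(6 + O)/4 (t(O, h) = 7 + sqrt(O + 6)/4 = 7 + sqrt(6 + O)/4)
m = 5 (m = (-6 + (7 + sqrt(6 - 5)/4))*4 = (-6 + (7 + sqrt(1)/4))*4 = (-6 + (7 + (1/4)*1))*4 = (-6 + (7 + 1/4))*4 = (-6 + 29/4)*4 = (5/4)*4 = 5)
r(b) = 9/5 (r(b) = 2 - 1/5 = 9/5)
-r(28*1) = -1*9/5 = -9/5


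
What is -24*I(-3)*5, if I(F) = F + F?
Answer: 720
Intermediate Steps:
I(F) = 2*F
-24*I(-3)*5 = -48*(-3)*5 = -24*(-6)*5 = 144*5 = 720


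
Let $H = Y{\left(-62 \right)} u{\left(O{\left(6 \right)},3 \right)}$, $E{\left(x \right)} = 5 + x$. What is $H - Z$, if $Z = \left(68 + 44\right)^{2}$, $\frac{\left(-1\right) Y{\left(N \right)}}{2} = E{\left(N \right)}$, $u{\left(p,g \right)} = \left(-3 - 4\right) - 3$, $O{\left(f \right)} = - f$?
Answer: $-13684$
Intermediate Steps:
$u{\left(p,g \right)} = -10$ ($u{\left(p,g \right)} = -7 - 3 = -10$)
$Y{\left(N \right)} = -10 - 2 N$ ($Y{\left(N \right)} = - 2 \left(5 + N\right) = -10 - 2 N$)
$Z = 12544$ ($Z = 112^{2} = 12544$)
$H = -1140$ ($H = \left(-10 - -124\right) \left(-10\right) = \left(-10 + 124\right) \left(-10\right) = 114 \left(-10\right) = -1140$)
$H - Z = -1140 - 12544 = -13684$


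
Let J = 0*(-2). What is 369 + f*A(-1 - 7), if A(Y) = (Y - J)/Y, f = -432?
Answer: -63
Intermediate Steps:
J = 0
A(Y) = 1 (A(Y) = (Y - 1*0)/Y = (Y + 0)/Y = Y/Y = 1)
369 + f*A(-1 - 7) = 369 - 432*1 = 369 - 432 = -63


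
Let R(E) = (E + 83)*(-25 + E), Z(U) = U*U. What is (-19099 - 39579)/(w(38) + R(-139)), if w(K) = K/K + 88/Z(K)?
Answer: -21182758/3315807 ≈ -6.3884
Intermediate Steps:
Z(U) = U²
R(E) = (-25 + E)*(83 + E) (R(E) = (83 + E)*(-25 + E) = (-25 + E)*(83 + E))
w(K) = 1 + 88/K² (w(K) = K/K + 88/(K²) = 1 + 88/K²)
(-19099 - 39579)/(w(38) + R(-139)) = (-19099 - 39579)/((1 + 88/38²) + (-2075 + (-139)² + 58*(-139))) = -58678/((1 + 88*(1/1444)) + (-2075 + 19321 - 8062)) = -58678/((1 + 22/361) + 9184) = -58678/(383/361 + 9184) = -58678/3315807/361 = -58678*361/3315807 = -21182758/3315807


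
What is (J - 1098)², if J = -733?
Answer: 3352561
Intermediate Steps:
(J - 1098)² = (-733 - 1098)² = (-1831)² = 3352561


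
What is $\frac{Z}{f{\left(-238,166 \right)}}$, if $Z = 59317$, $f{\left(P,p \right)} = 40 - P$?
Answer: $\frac{59317}{278} \approx 213.37$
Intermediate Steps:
$\frac{Z}{f{\left(-238,166 \right)}} = \frac{59317}{40 - -238} = \frac{59317}{40 + 238} = \frac{59317}{278}$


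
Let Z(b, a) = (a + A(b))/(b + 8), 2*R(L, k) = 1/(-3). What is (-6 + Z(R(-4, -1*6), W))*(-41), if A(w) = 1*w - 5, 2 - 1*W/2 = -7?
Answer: 8405/47 ≈ 178.83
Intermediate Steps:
W = 18 (W = 4 - 2*(-7) = 4 + 14 = 18)
A(w) = -5 + w (A(w) = w - 5 = -5 + w)
R(L, k) = -⅙ (R(L, k) = (½)/(-3) = (½)*(-⅓) = -⅙)
Z(b, a) = (-5 + a + b)/(8 + b) (Z(b, a) = (a + (-5 + b))/(b + 8) = (-5 + a + b)/(8 + b))
(-6 + Z(R(-4, -1*6), W))*(-41) = (-6 + (-5 + 18 - ⅙)/(8 - ⅙))*(-41) = (-6 + (77/6)/(47/6))*(-41) = (-6 + (6/47)*(77/6))*(-41) = (-6 + 77/47)*(-41) = -205/47*(-41) = 8405/47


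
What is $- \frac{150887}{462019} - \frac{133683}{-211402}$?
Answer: $\frac{29866272403}{97671740638} \approx 0.30578$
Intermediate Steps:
$- \frac{150887}{462019} - \frac{133683}{-211402} = \left(-150887\right) \frac{1}{462019} - - \frac{133683}{211402} = - \frac{150887}{462019} + \frac{133683}{211402} = \frac{29866272403}{97671740638}$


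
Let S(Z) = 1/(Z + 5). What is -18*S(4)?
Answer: -2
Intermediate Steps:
S(Z) = 1/(5 + Z)
-18*S(4) = -18/(5 + 4) = -18/9 = -18*⅑ = -2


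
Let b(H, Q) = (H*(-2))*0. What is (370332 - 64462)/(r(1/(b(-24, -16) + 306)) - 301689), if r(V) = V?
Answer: -93596220/92316833 ≈ -1.0139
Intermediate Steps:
b(H, Q) = 0 (b(H, Q) = -2*H*0 = 0)
(370332 - 64462)/(r(1/(b(-24, -16) + 306)) - 301689) = (370332 - 64462)/(1/(0 + 306) - 301689) = 305870/(1/306 - 301689) = 305870/(-92316833/306) = 305870*(-306/92316833) = -93596220/92316833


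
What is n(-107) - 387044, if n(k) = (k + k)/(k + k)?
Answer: -387043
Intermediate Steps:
n(k) = 1 (n(k) = (2*k)/((2*k)) = (2*k)*(1/(2*k)) = 1)
n(-107) - 387044 = 1 - 387044 = -387043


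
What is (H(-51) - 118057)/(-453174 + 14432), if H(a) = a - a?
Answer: 118057/438742 ≈ 0.26908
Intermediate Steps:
H(a) = 0
(H(-51) - 118057)/(-453174 + 14432) = (0 - 118057)/(-453174 + 14432) = -118057/(-438742) = -118057*(-1/438742) = 118057/438742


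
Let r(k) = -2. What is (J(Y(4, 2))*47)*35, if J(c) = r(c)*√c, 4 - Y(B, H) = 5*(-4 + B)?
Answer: -6580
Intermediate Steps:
Y(B, H) = 24 - 5*B (Y(B, H) = 4 - 5*(-4 + B) = 4 - (-20 + 5*B) = 4 + (20 - 5*B) = 24 - 5*B)
J(c) = -2*√c
(J(Y(4, 2))*47)*35 = (-2*√(24 - 5*4)*47)*35 = (-2*√(24 - 20)*47)*35 = (-2*√4*47)*35 = (-2*2*47)*35 = -4*47*35 = -188*35 = -6580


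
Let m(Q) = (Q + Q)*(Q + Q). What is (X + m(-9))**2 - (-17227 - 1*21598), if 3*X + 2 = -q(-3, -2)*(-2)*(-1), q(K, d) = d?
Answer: 1298101/9 ≈ 1.4423e+5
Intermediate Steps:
m(Q) = 4*Q**2 (m(Q) = (2*Q)*(2*Q) = 4*Q**2)
X = 2/3 (X = -2/3 + (-(-2*(-2))*(-1))/3 = -2/3 + (-4*(-1))/3 = -2/3 + (-1*(-4))/3 = -2/3 + (1/3)*4 = -2/3 + 4/3 = 2/3 ≈ 0.66667)
(X + m(-9))**2 - (-17227 - 1*21598) = (2/3 + 4*(-9)**2)**2 - (-17227 - 1*21598) = (2/3 + 4*81)**2 - (-17227 - 21598) = (2/3 + 324)**2 - 1*(-38825) = (974/3)**2 + 38825 = 948676/9 + 38825 = 1298101/9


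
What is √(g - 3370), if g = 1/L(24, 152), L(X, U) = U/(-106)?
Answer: I*√4867287/38 ≈ 58.058*I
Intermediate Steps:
L(X, U) = -U/106 (L(X, U) = U*(-1/106) = -U/106)
g = -53/76 (g = 1/(-1/106*152) = 1/(-76/53) = -53/76 ≈ -0.69737)
√(g - 3370) = √(-53/76 - 3370) = √(-256173/76) = I*√4867287/38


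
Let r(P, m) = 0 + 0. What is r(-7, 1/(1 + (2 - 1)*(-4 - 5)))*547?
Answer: 0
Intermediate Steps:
r(P, m) = 0
r(-7, 1/(1 + (2 - 1)*(-4 - 5)))*547 = 0*547 = 0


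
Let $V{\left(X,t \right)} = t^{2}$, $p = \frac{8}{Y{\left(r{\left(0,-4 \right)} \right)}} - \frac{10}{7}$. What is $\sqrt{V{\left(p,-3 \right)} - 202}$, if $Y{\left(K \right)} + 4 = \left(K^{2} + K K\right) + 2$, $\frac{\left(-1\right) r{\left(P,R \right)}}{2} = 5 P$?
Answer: $i \sqrt{193} \approx 13.892 i$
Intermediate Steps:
$r{\left(P,R \right)} = - 10 P$ ($r{\left(P,R \right)} = - 2 \cdot 5 P = - 10 P$)
$Y{\left(K \right)} = -2 + 2 K^{2}$ ($Y{\left(K \right)} = -4 + \left(\left(K^{2} + K K\right) + 2\right) = -4 + \left(\left(K^{2} + K^{2}\right) + 2\right) = -4 + \left(2 K^{2} + 2\right) = -4 + \left(2 + 2 K^{2}\right) = -2 + 2 K^{2}$)
$p = - \frac{38}{7}$ ($p = \frac{8}{-2 + 2 \left(\left(-10\right) 0\right)^{2}} - \frac{10}{7} = \frac{8}{-2 + 2 \cdot 0^{2}} - \frac{10}{7} = \frac{8}{-2 + 2 \cdot 0} - \frac{10}{7} = \frac{8}{-2 + 0} - \frac{10}{7} = \frac{8}{-2} - \frac{10}{7} = 8 \left(- \frac{1}{2}\right) - \frac{10}{7} = -4 - \frac{10}{7} = - \frac{38}{7} \approx -5.4286$)
$\sqrt{V{\left(p,-3 \right)} - 202} = \sqrt{\left(-3\right)^{2} - 202} = \sqrt{9 - 202} = \sqrt{-193} = i \sqrt{193}$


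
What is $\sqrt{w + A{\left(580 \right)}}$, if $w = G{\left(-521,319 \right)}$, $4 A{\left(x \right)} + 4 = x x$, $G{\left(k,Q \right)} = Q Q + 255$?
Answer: $\sqrt{186115} \approx 431.41$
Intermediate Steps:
$G{\left(k,Q \right)} = 255 + Q^{2}$ ($G{\left(k,Q \right)} = Q^{2} + 255 = 255 + Q^{2}$)
$A{\left(x \right)} = -1 + \frac{x^{2}}{4}$ ($A{\left(x \right)} = -1 + \frac{x x}{4} = -1 + \frac{x^{2}}{4}$)
$w = 102016$ ($w = 255 + 319^{2} = 255 + 101761 = 102016$)
$\sqrt{w + A{\left(580 \right)}} = \sqrt{102016 - \left(1 - \frac{580^{2}}{4}\right)} = \sqrt{102016 + \left(-1 + \frac{1}{4} \cdot 336400\right)} = \sqrt{102016 + \left(-1 + 84100\right)} = \sqrt{102016 + 84099} = \sqrt{186115}$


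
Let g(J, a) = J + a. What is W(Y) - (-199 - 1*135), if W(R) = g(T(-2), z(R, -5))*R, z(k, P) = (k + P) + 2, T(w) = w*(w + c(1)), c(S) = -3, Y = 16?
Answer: 702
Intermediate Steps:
T(w) = w*(-3 + w) (T(w) = w*(w - 3) = w*(-3 + w))
z(k, P) = 2 + P + k (z(k, P) = (P + k) + 2 = 2 + P + k)
W(R) = R*(7 + R) (W(R) = (-2*(-3 - 2) + (2 - 5 + R))*R = (-2*(-5) + (-3 + R))*R = (10 + (-3 + R))*R = (7 + R)*R = R*(7 + R))
W(Y) - (-199 - 1*135) = 16*(7 + 16) - (-199 - 1*135) = 16*23 - (-199 - 135) = 368 - 1*(-334) = 368 + 334 = 702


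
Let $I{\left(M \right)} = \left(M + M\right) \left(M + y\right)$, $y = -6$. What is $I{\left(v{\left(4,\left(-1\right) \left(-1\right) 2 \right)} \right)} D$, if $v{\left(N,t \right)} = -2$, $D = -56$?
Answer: $-1792$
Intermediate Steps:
$I{\left(M \right)} = 2 M \left(-6 + M\right)$ ($I{\left(M \right)} = \left(M + M\right) \left(M - 6\right) = 2 M \left(-6 + M\right)$)
$I{\left(v{\left(4,\left(-1\right) \left(-1\right) 2 \right)} \right)} D = 2 \left(-2\right) \left(-6 - 2\right) \left(-56\right) = 2 \left(-2\right) \left(-8\right) \left(-56\right) = 32 \left(-56\right) = -1792$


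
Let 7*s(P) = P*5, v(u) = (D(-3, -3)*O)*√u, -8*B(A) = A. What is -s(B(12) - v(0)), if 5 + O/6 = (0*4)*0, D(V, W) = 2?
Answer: 15/14 ≈ 1.0714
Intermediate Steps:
O = -30 (O = -30 + 6*((0*4)*0) = -30 + 6*(0*0) = -30 + 6*0 = -30 + 0 = -30)
B(A) = -A/8
v(u) = -60*√u (v(u) = (2*(-30))*√u = -60*√u)
s(P) = 5*P/7 (s(P) = (P*5)/7 = (5*P)/7 = 5*P/7)
-s(B(12) - v(0)) = -5*(-⅛*12 - (-60)*√0)/7 = -5*(-3/2 - (-60)*0)/7 = -5*(-3/2 - 1*0)/7 = -5*(-3/2 + 0)/7 = -5*(-3)/(7*2) = -1*(-15/14) = 15/14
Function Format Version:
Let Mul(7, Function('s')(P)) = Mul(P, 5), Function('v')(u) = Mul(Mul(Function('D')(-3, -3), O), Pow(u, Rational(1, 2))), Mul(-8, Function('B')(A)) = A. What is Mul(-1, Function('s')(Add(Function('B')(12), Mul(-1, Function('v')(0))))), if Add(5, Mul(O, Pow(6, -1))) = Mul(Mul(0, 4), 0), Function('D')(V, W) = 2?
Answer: Rational(15, 14) ≈ 1.0714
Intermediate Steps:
O = -30 (O = Add(-30, Mul(6, Mul(Mul(0, 4), 0))) = Add(-30, Mul(6, Mul(0, 0))) = Add(-30, Mul(6, 0)) = Add(-30, 0) = -30)
Function('B')(A) = Mul(Rational(-1, 8), A)
Function('v')(u) = Mul(-60, Pow(u, Rational(1, 2))) (Function('v')(u) = Mul(Mul(2, -30), Pow(u, Rational(1, 2))) = Mul(-60, Pow(u, Rational(1, 2))))
Function('s')(P) = Mul(Rational(5, 7), P) (Function('s')(P) = Mul(Rational(1, 7), Mul(P, 5)) = Mul(Rational(1, 7), Mul(5, P)) = Mul(Rational(5, 7), P))
Mul(-1, Function('s')(Add(Function('B')(12), Mul(-1, Function('v')(0))))) = Mul(-1, Mul(Rational(5, 7), Add(Mul(Rational(-1, 8), 12), Mul(-1, Mul(-60, Pow(0, Rational(1, 2))))))) = Mul(-1, Mul(Rational(5, 7), Add(Rational(-3, 2), Mul(-1, Mul(-60, 0))))) = Mul(-1, Mul(Rational(5, 7), Add(Rational(-3, 2), Mul(-1, 0)))) = Mul(-1, Mul(Rational(5, 7), Add(Rational(-3, 2), 0))) = Mul(-1, Mul(Rational(5, 7), Rational(-3, 2))) = Mul(-1, Rational(-15, 14)) = Rational(15, 14)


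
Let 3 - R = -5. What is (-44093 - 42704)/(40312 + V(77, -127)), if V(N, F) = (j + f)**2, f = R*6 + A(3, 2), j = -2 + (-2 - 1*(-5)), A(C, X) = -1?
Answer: -86797/42616 ≈ -2.0367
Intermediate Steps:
R = 8 (R = 3 - 1*(-5) = 3 + 5 = 8)
j = 1 (j = -2 + (-2 + 5) = -2 + 3 = 1)
f = 47 (f = 8*6 - 1 = 48 - 1 = 47)
V(N, F) = 2304 (V(N, F) = (1 + 47)**2 = 48**2 = 2304)
(-44093 - 42704)/(40312 + V(77, -127)) = (-44093 - 42704)/(40312 + 2304) = -86797/42616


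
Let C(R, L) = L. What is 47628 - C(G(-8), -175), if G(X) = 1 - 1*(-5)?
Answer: 47803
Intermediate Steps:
G(X) = 6 (G(X) = 1 + 5 = 6)
47628 - C(G(-8), -175) = 47628 - 1*(-175) = 47628 + 175 = 47803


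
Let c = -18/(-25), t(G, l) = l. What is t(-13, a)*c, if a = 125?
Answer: 90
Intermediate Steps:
c = 18/25 (c = -18*(-1/25) = 18/25 ≈ 0.72000)
t(-13, a)*c = 125*(18/25) = 90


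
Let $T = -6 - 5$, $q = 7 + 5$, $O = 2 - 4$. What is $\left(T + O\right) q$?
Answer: $-156$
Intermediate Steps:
$O = -2$
$q = 12$
$T = -11$
$\left(T + O\right) q = \left(-11 - 2\right) 12 = \left(-13\right) 12 = -156$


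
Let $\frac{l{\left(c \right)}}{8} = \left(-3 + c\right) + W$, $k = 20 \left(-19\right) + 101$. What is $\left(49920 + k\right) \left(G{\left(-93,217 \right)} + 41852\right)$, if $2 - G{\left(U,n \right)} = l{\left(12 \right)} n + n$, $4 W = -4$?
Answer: $1377488109$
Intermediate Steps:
$W = -1$ ($W = \frac{1}{4} \left(-4\right) = -1$)
$k = -279$ ($k = -380 + 101 = -279$)
$l{\left(c \right)} = -32 + 8 c$ ($l{\left(c \right)} = 8 \left(\left(-3 + c\right) - 1\right) = 8 \left(-4 + c\right) = -32 + 8 c$)
$G{\left(U,n \right)} = 2 - 65 n$ ($G{\left(U,n \right)} = 2 - \left(\left(-32 + 8 \cdot 12\right) n + n\right) = 2 - \left(\left(-32 + 96\right) n + n\right) = 2 - \left(64 n + n\right) = 2 - 65 n$)
$\left(49920 + k\right) \left(G{\left(-93,217 \right)} + 41852\right) = \left(49920 - 279\right) \left(\left(2 - 14105\right) + 41852\right) = 49641 \left(\left(2 - 14105\right) + 41852\right) = 49641 \left(-14103 + 41852\right) = 49641 \cdot 27749 = 1377488109$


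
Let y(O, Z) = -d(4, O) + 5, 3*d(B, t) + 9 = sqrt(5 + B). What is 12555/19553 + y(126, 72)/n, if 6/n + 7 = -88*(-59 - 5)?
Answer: 256658235/39106 ≈ 6563.1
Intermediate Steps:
d(B, t) = -3 + sqrt(5 + B)/3
y(O, Z) = 7 (y(O, Z) = -(-3 + sqrt(5 + 4)/3) + 5 = -(-3 + sqrt(9)/3) + 5 = -(-3 + (1/3)*3) + 5 = -(-3 + 1) + 5 = -1*(-2) + 5 = 2 + 5 = 7)
n = 2/1875 (n = 6/(-7 - 88*(-59 - 5)) = 6/(-7 - 88*(-64)) = 6/(-7 + 5632) = 6/5625 = 6*(1/5625) = 2/1875 ≈ 0.0010667)
12555/19553 + y(126, 72)/n = 12555/19553 + 7/(2/1875) = 12555*(1/19553) + 7*(1875/2) = 12555/19553 + 13125/2 = 256658235/39106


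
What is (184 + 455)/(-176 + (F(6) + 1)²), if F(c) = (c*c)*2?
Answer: 639/5153 ≈ 0.12401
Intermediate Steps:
F(c) = 2*c² (F(c) = c²*2 = 2*c²)
(184 + 455)/(-176 + (F(6) + 1)²) = (184 + 455)/(-176 + (2*6² + 1)²) = 639/(-176 + (2*36 + 1)²) = 639/(-176 + (72 + 1)²) = 639/(-176 + 73²) = 639/(-176 + 5329) = 639/5153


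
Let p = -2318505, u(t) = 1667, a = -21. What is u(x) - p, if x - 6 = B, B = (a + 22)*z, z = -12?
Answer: 2320172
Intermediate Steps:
B = -12 (B = (-21 + 22)*(-12) = 1*(-12) = -12)
x = -6 (x = 6 - 12 = -6)
u(x) - p = 1667 - 1*(-2318505) = 1667 + 2318505 = 2320172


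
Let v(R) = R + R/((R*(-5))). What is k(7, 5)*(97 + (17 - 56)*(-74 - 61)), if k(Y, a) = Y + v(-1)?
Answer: 155498/5 ≈ 31100.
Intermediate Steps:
v(R) = -⅕ + R (v(R) = R + R/((-5*R)) = R + R*(-1/(5*R)) = R - ⅕ = -⅕ + R)
k(Y, a) = -6/5 + Y (k(Y, a) = Y + (-⅕ - 1) = Y - 6/5 = -6/5 + Y)
k(7, 5)*(97 + (17 - 56)*(-74 - 61)) = (-6/5 + 7)*(97 + (17 - 56)*(-74 - 61)) = 29*(97 - 39*(-135))/5 = 29*(97 + 5265)/5 = (29/5)*5362 = 155498/5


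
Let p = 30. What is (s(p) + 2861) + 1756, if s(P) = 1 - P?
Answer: 4588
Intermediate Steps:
(s(p) + 2861) + 1756 = ((1 - 1*30) + 2861) + 1756 = ((1 - 30) + 2861) + 1756 = (-29 + 2861) + 1756 = 2832 + 1756 = 4588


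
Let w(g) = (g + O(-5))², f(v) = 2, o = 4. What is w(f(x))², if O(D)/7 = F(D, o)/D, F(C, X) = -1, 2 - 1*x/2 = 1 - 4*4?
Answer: 83521/625 ≈ 133.63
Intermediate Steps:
x = 34 (x = 4 - 2*(1 - 4*4) = 4 - 2*(1 - 16) = 4 - 2*(-15) = 4 + 30 = 34)
O(D) = -7/D (O(D) = 7*(-1/D) = -7/D)
w(g) = (7/5 + g)² (w(g) = (g - 7/(-5))² = (g - 7*(-⅕))² = (g + 7/5)² = (7/5 + g)²)
w(f(x))² = ((7 + 5*2)²/25)² = ((7 + 10)²/25)² = ((1/25)*17²)² = ((1/25)*289)² = (289/25)² = 83521/625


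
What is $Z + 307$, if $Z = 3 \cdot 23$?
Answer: $376$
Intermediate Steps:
$Z = 69$
$Z + 307 = 69 + 307 = 376$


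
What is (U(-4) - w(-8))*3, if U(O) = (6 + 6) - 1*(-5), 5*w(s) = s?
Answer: 279/5 ≈ 55.800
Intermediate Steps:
w(s) = s/5
U(O) = 17 (U(O) = 12 + 5 = 17)
(U(-4) - w(-8))*3 = (17 - (-8)/5)*3 = (17 - 1*(-8/5))*3 = (17 + 8/5)*3 = (93/5)*3 = 279/5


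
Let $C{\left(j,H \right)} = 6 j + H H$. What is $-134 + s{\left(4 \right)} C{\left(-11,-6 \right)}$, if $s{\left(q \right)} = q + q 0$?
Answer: $-254$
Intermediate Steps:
$C{\left(j,H \right)} = H^{2} + 6 j$ ($C{\left(j,H \right)} = 6 j + H^{2} = H^{2} + 6 j$)
$s{\left(q \right)} = q$ ($s{\left(q \right)} = q + 0 = q$)
$-134 + s{\left(4 \right)} C{\left(-11,-6 \right)} = -134 + 4 \left(\left(-6\right)^{2} + 6 \left(-11\right)\right) = -134 + 4 \left(36 - 66\right) = -134 + 4 \left(-30\right) = -134 - 120 = -254$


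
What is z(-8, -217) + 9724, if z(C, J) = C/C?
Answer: 9725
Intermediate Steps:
z(C, J) = 1
z(-8, -217) + 9724 = 1 + 9724 = 9725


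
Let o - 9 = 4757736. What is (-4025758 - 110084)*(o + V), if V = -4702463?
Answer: -228637617444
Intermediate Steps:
o = 4757745 (o = 9 + 4757736 = 4757745)
(-4025758 - 110084)*(o + V) = (-4025758 - 110084)*(4757745 - 4702463) = -4135842*55282 = -228637617444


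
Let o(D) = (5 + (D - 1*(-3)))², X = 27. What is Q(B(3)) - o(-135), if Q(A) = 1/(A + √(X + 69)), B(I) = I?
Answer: -467742/29 + 4*√6/87 ≈ -16129.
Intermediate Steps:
Q(A) = 1/(A + 4*√6) (Q(A) = 1/(A + √(27 + 69)) = 1/(A + √96) = 1/(A + 4*√6))
o(D) = (8 + D)² (o(D) = (5 + (D + 3))² = (5 + (3 + D))² = (8 + D)²)
Q(B(3)) - o(-135) = 1/(3 + 4*√6) - (8 - 135)² = 1/(3 + 4*√6) - 1*(-127)² = 1/(3 + 4*√6) - 1*16129 = 1/(3 + 4*√6) - 16129 = -16129 + 1/(3 + 4*√6)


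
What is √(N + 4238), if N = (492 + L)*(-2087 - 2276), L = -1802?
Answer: 2*√1429942 ≈ 2391.6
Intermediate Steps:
N = 5715530 (N = (492 - 1802)*(-2087 - 2276) = -1310*(-4363) = 5715530)
√(N + 4238) = √(5715530 + 4238) = √5719768 = 2*√1429942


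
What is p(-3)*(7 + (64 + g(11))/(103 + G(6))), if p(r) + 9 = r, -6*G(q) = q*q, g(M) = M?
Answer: -9048/97 ≈ -93.278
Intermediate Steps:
G(q) = -q**2/6 (G(q) = -q*q/6 = -q**2/6)
p(r) = -9 + r
p(-3)*(7 + (64 + g(11))/(103 + G(6))) = (-9 - 3)*(7 + (64 + 11)/(103 - 1/6*6**2)) = -12*(7 + 75/(103 - 1/6*36)) = -12*(7 + 75/(103 - 6)) = -12*(7 + 75/97) = -12*754/97 = -9048/97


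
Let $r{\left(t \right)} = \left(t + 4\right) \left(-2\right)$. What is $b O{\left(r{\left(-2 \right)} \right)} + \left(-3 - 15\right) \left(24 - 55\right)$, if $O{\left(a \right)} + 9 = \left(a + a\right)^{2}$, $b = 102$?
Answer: $6168$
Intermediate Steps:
$r{\left(t \right)} = -8 - 2 t$ ($r{\left(t \right)} = \left(4 + t\right) \left(-2\right) = -8 - 2 t$)
$O{\left(a \right)} = -9 + 4 a^{2}$ ($O{\left(a \right)} = -9 + \left(a + a\right)^{2} = -9 + \left(2 a\right)^{2} = -9 + 4 a^{2}$)
$b O{\left(r{\left(-2 \right)} \right)} + \left(-3 - 15\right) \left(24 - 55\right) = 102 \left(-9 + 4 \left(-8 - -4\right)^{2}\right) + \left(-3 - 15\right) \left(24 - 55\right) = 102 \left(-9 + 4 \left(-8 + 4\right)^{2}\right) - -558 = 102 \left(-9 + 4 \left(-4\right)^{2}\right) + 558 = 102 \left(-9 + 4 \cdot 16\right) + 558 = 102 \left(-9 + 64\right) + 558 = 102 \cdot 55 + 558 = 5610 + 558 = 6168$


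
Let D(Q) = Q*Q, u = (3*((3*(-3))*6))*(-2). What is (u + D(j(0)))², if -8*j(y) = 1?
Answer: 430023169/4096 ≈ 1.0499e+5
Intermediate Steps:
u = 324 (u = (3*(-9*6))*(-2) = (3*(-54))*(-2) = -162*(-2) = 324)
j(y) = -⅛ (j(y) = -⅛*1 = -⅛)
D(Q) = Q²
(u + D(j(0)))² = (324 + (-⅛)²)² = (324 + 1/64)² = (20737/64)² = 430023169/4096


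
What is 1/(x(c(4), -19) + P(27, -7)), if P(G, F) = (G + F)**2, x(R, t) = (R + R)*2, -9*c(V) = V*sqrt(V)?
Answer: 9/3568 ≈ 0.0025224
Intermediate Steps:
c(V) = -V**(3/2)/9 (c(V) = -V*sqrt(V)/9 = -V**(3/2)/9)
x(R, t) = 4*R (x(R, t) = (2*R)*2 = 4*R)
P(G, F) = (F + G)**2
1/(x(c(4), -19) + P(27, -7)) = 1/(4*(-4**(3/2)/9) + (-7 + 27)**2) = 1/(4*(-1/9*8) + 20**2) = 1/(4*(-8/9) + 400) = 1/(-32/9 + 400) = 1/(3568/9) = 9/3568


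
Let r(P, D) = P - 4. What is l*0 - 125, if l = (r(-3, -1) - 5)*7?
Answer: -125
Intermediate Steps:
r(P, D) = -4 + P
l = -84 (l = ((-4 - 3) - 5)*7 = (-7 - 5)*7 = -12*7 = -84)
l*0 - 125 = -84*0 - 125 = 0 - 125 = -125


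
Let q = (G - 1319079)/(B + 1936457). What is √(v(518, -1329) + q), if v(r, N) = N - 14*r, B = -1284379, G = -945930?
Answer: I*√3650167229417506/652078 ≈ 92.652*I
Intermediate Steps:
q = -2265009/652078 (q = (-945930 - 1319079)/(-1284379 + 1936457) = -2265009/652078 ≈ -3.4735)
√(v(518, -1329) + q) = √((-1329 - 14*518) - 2265009/652078) = √((-1329 - 7252) - 2265009/652078) = √(-8581 - 2265009/652078) = √(-5597746327/652078) = I*√3650167229417506/652078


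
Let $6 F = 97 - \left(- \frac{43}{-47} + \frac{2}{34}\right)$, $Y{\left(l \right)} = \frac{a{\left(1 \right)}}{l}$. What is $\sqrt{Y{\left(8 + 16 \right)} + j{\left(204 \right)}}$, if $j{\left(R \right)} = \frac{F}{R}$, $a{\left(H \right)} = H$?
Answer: $\frac{\sqrt{2760639}}{4794} \approx 0.34658$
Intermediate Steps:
$Y{\left(l \right)} = \frac{1}{l}$ ($Y{\left(l \right)} = 1 \frac{1}{l} = \frac{1}{l}$)
$F = \frac{25575}{1598}$ ($F = \frac{97 - \left(- \frac{43}{-47} + \frac{2}{34}\right)}{6} = \frac{97 - \left(\left(-43\right) \left(- \frac{1}{47}\right) + 2 \cdot \frac{1}{34}\right)}{6} = \frac{97 - \left(\frac{43}{47} + \frac{1}{17}\right)}{6} = \frac{97 - \frac{778}{799}}{6} = \frac{1}{6} \cdot \frac{76725}{799} = \frac{25575}{1598} \approx 16.004$)
$j{\left(R \right)} = \frac{25575}{1598 R}$
$\sqrt{Y{\left(8 + 16 \right)} + j{\left(204 \right)}} = \sqrt{\frac{1}{8 + 16} + \frac{25575}{1598 \cdot 204}} = \sqrt{\frac{1}{24} + \frac{25575}{1598} \cdot \frac{1}{204}} = \sqrt{\frac{1}{24} + \frac{8525}{108664}} = \sqrt{\frac{19579}{162996}} = \frac{\sqrt{2760639}}{4794}$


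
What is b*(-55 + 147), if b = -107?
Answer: -9844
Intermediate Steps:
b*(-55 + 147) = -107*(-55 + 147) = -107*92 = -9844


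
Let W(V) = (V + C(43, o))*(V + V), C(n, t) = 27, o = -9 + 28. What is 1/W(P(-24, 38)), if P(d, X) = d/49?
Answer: -2401/62352 ≈ -0.038507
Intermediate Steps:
P(d, X) = d/49 (P(d, X) = d*(1/49) = d/49)
o = 19
W(V) = 2*V*(27 + V) (W(V) = (V + 27)*(V + V) = (27 + V)*(2*V) = 2*V*(27 + V))
1/W(P(-24, 38)) = 1/(2*((1/49)*(-24))*(27 + (1/49)*(-24))) = 1/(2*(-24/49)*(27 - 24/49)) = 1/(2*(-24/49)*(1299/49)) = 1/(-62352/2401) = -2401/62352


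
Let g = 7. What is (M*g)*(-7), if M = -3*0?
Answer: 0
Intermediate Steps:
M = 0
(M*g)*(-7) = (0*7)*(-7) = 0*(-7) = 0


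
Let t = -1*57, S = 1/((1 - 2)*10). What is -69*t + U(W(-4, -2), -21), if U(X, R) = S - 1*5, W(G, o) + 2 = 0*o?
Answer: 39279/10 ≈ 3927.9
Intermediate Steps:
W(G, o) = -2 (W(G, o) = -2 + 0*o = -2 + 0 = -2)
S = -⅒ (S = (⅒)/(-1) = -1*⅒ = -⅒ ≈ -0.10000)
U(X, R) = -51/10 (U(X, R) = -⅒ - 1*5 = -⅒ - 5 = -51/10)
t = -57
-69*t + U(W(-4, -2), -21) = -69*(-57) - 51/10 = 3933 - 51/10 = 39279/10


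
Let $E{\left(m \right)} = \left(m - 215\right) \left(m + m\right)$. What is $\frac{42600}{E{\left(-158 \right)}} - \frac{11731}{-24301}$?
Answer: $\frac{604483027}{716077567} \approx 0.84416$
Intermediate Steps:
$E{\left(m \right)} = 2 m \left(-215 + m\right)$ ($E{\left(m \right)} = \left(-215 + m\right) 2 m = 2 m \left(-215 + m\right)$)
$\frac{42600}{E{\left(-158 \right)}} - \frac{11731}{-24301} = \frac{42600}{2 \left(-158\right) \left(-215 - 158\right)} - \frac{11731}{-24301} = \frac{42600}{2 \left(-158\right) \left(-373\right)} - - \frac{11731}{24301} = \frac{42600}{117868} + \frac{11731}{24301} = 42600 \cdot \frac{1}{117868} + \frac{11731}{24301} = \frac{10650}{29467} + \frac{11731}{24301} = \frac{604483027}{716077567}$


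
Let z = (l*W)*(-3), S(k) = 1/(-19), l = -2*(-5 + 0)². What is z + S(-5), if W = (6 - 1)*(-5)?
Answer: -71251/19 ≈ -3750.1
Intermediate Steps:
W = -25 (W = 5*(-5) = -25)
l = -50 (l = -2*(-5)² = -2*25 = -50)
S(k) = -1/19
z = -3750 (z = -50*(-25)*(-3) = 1250*(-3) = -3750)
z + S(-5) = -3750 - 1/19 = -71251/19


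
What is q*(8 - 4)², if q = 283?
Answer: 4528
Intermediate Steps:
q*(8 - 4)² = 283*(8 - 4)² = 283*4² = 283*16 = 4528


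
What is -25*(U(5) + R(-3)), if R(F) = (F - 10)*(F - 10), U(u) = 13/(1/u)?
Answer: -5850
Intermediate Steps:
U(u) = 13*u
R(F) = (-10 + F)² (R(F) = (-10 + F)*(-10 + F) = (-10 + F)²)
-25*(U(5) + R(-3)) = -25*(13*5 + (-10 - 3)²) = -25*(65 + (-13)²) = -25*(65 + 169) = -25*234 = -5850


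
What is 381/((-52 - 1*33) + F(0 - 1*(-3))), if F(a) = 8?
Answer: -381/77 ≈ -4.9481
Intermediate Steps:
381/((-52 - 1*33) + F(0 - 1*(-3))) = 381/((-52 - 1*33) + 8) = 381/((-52 - 33) + 8) = 381/(-85 + 8) = 381/(-77) = -1/77*381 = -381/77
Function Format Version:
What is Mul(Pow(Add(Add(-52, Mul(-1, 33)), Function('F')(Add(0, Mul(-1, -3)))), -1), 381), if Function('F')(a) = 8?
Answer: Rational(-381, 77) ≈ -4.9481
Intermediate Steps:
Mul(Pow(Add(Add(-52, Mul(-1, 33)), Function('F')(Add(0, Mul(-1, -3)))), -1), 381) = Mul(Pow(Add(Add(-52, Mul(-1, 33)), 8), -1), 381) = Mul(Pow(Add(Add(-52, -33), 8), -1), 381) = Mul(Pow(Add(-85, 8), -1), 381) = Mul(Pow(-77, -1), 381) = Mul(Rational(-1, 77), 381) = Rational(-381, 77)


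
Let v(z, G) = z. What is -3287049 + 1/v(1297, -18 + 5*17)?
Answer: -4263302552/1297 ≈ -3.2870e+6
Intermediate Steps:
-3287049 + 1/v(1297, -18 + 5*17) = -3287049 + 1/1297 = -4263302552/1297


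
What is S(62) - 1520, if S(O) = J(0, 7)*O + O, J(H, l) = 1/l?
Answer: -10144/7 ≈ -1449.1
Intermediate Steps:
S(O) = 8*O/7 (S(O) = O/7 + O = 8*O/7)
S(62) - 1520 = (8/7)*62 - 1520 = 496/7 - 1520 = -10144/7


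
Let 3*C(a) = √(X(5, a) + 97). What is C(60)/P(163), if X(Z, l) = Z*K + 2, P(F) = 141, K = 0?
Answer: √11/141 ≈ 0.023522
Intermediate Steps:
X(Z, l) = 2 (X(Z, l) = Z*0 + 2 = 0 + 2 = 2)
C(a) = √11 (C(a) = √(2 + 97)/3 = √99/3 = (3*√11)/3 = √11)
C(60)/P(163) = √11/141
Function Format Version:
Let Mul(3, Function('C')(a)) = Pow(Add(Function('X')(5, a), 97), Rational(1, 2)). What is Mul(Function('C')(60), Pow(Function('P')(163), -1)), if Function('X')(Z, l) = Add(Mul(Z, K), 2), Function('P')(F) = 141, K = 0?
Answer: Mul(Rational(1, 141), Pow(11, Rational(1, 2))) ≈ 0.023522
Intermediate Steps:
Function('X')(Z, l) = 2 (Function('X')(Z, l) = Add(Mul(Z, 0), 2) = Add(0, 2) = 2)
Function('C')(a) = Pow(11, Rational(1, 2)) (Function('C')(a) = Mul(Rational(1, 3), Pow(Add(2, 97), Rational(1, 2))) = Mul(Rational(1, 3), Pow(99, Rational(1, 2))) = Mul(Rational(1, 3), Mul(3, Pow(11, Rational(1, 2)))) = Pow(11, Rational(1, 2)))
Mul(Function('C')(60), Pow(Function('P')(163), -1)) = Mul(Pow(11, Rational(1, 2)), Pow(141, -1)) = Mul(Pow(11, Rational(1, 2)), Rational(1, 141)) = Mul(Rational(1, 141), Pow(11, Rational(1, 2)))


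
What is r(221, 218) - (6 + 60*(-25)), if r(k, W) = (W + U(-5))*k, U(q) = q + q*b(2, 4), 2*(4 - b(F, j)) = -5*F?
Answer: 38622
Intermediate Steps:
b(F, j) = 4 + 5*F/2 (b(F, j) = 4 - (-5)*F/2 = 4 + 5*F/2)
U(q) = 10*q (U(q) = q + q*(4 + (5/2)*2) = q + q*(4 + 5) = q + q*9 = q + 9*q = 10*q)
r(k, W) = k*(-50 + W) (r(k, W) = (W + 10*(-5))*k = (W - 50)*k = (-50 + W)*k = k*(-50 + W))
r(221, 218) - (6 + 60*(-25)) = 221*(-50 + 218) - (6 + 60*(-25)) = 221*168 - (6 - 1500) = 37128 - 1*(-1494) = 37128 + 1494 = 38622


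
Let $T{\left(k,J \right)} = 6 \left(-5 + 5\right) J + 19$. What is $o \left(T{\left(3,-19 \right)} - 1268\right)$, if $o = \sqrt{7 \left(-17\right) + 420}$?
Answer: $- 1249 \sqrt{301} \approx -21669.0$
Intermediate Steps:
$o = \sqrt{301}$ ($o = \sqrt{-119 + 420} = \sqrt{301} \approx 17.349$)
$T{\left(k,J \right)} = 19$ ($T{\left(k,J \right)} = 6 \cdot 0 J + 19 = 0 J + 19 = 0 + 19 = 19$)
$o \left(T{\left(3,-19 \right)} - 1268\right) = \sqrt{301} \left(19 - 1268\right) = \sqrt{301} \left(-1249\right) = - 1249 \sqrt{301}$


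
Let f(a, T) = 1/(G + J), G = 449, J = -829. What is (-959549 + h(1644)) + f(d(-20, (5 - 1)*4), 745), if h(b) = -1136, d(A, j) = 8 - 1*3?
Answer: -365060301/380 ≈ -9.6069e+5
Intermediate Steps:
d(A, j) = 5 (d(A, j) = 8 - 3 = 5)
f(a, T) = -1/380 (f(a, T) = 1/(449 - 829) = 1/(-380) = -1/380)
(-959549 + h(1644)) + f(d(-20, (5 - 1)*4), 745) = (-959549 - 1136) - 1/380 = -960685 - 1/380 = -365060301/380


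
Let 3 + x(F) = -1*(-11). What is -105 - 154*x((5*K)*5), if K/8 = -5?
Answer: -1337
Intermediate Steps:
K = -40 (K = 8*(-5) = -40)
x(F) = 8 (x(F) = -3 - 1*(-11) = -3 + 11 = 8)
-105 - 154*x((5*K)*5) = -105 - 154*8 = -105 - 1232 = -1337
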